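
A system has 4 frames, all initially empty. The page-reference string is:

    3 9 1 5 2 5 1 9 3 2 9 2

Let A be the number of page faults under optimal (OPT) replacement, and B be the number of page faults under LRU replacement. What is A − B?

Under OPT: F F F F F . . . F . . . → 6 faults.
Under LRU: F F F F F . . . F F . . → 7 faults.
A − B = 6 − 7 = -1.

-1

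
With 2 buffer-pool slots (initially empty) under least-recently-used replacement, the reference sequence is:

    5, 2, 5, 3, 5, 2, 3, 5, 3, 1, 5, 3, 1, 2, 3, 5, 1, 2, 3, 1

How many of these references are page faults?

5: fault, frames [5]
2: fault, frames [5, 2]
5: hit
3: fault, evict 2, frames [5, 3]
5: hit
2: fault, evict 3, frames [5, 2]
3: fault, evict 5, frames [2, 3]
5: fault, evict 2, frames [3, 5]
3: hit
1: fault, evict 5, frames [3, 1]
5: fault, evict 3, frames [1, 5]
3: fault, evict 1, frames [5, 3]
1: fault, evict 5, frames [3, 1]
2: fault, evict 3, frames [1, 2]
3: fault, evict 1, frames [2, 3]
5: fault, evict 2, frames [3, 5]
1: fault, evict 3, frames [5, 1]
2: fault, evict 5, frames [1, 2]
3: fault, evict 1, frames [2, 3]
1: fault, evict 2, frames [3, 1]
Page faults: 17.

17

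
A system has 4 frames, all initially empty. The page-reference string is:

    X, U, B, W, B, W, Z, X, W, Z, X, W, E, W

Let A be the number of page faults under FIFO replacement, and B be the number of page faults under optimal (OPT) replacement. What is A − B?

1

Under FIFO: F F F F . . F F . . . . F . → 7 faults.
Under OPT: F F F F . . F . . . . . F . → 6 faults.
A − B = 7 − 6 = 1.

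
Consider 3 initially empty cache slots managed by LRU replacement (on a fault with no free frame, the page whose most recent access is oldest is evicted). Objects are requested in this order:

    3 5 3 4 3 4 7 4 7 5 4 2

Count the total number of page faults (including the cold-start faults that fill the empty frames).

3: miss, frames {3}
5: miss, frames {3,5}
3: hit
4: miss, frames {5,3,4}
3: hit
4: hit
7: miss, evict 5, frames {3,4,7}
4: hit
7: hit
5: miss, evict 3, frames {4,7,5}
4: hit
2: miss, evict 7, frames {5,4,2}
Page faults: 6.

6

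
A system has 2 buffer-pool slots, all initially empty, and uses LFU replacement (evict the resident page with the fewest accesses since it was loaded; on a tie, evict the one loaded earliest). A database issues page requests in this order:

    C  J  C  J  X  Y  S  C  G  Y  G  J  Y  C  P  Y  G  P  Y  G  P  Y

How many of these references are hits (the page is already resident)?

C: fault, frames {C}
J: fault, frames {C,J}
C: hit
J: hit
X: fault, evict C, frames {J,X}
Y: fault, evict X, frames {J,Y}
S: fault, evict Y, frames {J,S}
C: fault, evict S, frames {J,C}
G: fault, evict C, frames {J,G}
Y: fault, evict G, frames {J,Y}
G: fault, evict Y, frames {J,G}
J: hit
Y: fault, evict G, frames {J,Y}
C: fault, evict Y, frames {J,C}
P: fault, evict C, frames {J,P}
Y: fault, evict P, frames {J,Y}
G: fault, evict Y, frames {J,G}
P: fault, evict G, frames {J,P}
Y: fault, evict P, frames {J,Y}
G: fault, evict Y, frames {J,G}
P: fault, evict G, frames {J,P}
Y: fault, evict P, frames {J,Y}
Hits: 3.

3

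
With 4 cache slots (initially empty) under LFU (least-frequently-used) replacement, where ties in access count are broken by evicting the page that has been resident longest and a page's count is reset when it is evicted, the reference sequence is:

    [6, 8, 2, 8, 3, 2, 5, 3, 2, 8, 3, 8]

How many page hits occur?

7

6 -> fault, frames [6]
8 -> fault, frames [6, 8]
2 -> fault, frames [6, 8, 2]
8 -> hit
3 -> fault, frames [6, 8, 2, 3]
2 -> hit
5 -> fault, evict 6, frames [8, 2, 3, 5]
3 -> hit
2 -> hit
8 -> hit
3 -> hit
8 -> hit
Hits: 7.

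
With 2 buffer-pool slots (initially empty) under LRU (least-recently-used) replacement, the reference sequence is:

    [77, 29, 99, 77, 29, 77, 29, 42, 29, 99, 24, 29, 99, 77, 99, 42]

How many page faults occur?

77 -> miss, frames {77}
29 -> miss, frames {77,29}
99 -> miss, evict 77, frames {29,99}
77 -> miss, evict 29, frames {99,77}
29 -> miss, evict 99, frames {77,29}
77 -> hit
29 -> hit
42 -> miss, evict 77, frames {29,42}
29 -> hit
99 -> miss, evict 42, frames {29,99}
24 -> miss, evict 29, frames {99,24}
29 -> miss, evict 99, frames {24,29}
99 -> miss, evict 24, frames {29,99}
77 -> miss, evict 29, frames {99,77}
99 -> hit
42 -> miss, evict 77, frames {99,42}
Page faults: 12.

12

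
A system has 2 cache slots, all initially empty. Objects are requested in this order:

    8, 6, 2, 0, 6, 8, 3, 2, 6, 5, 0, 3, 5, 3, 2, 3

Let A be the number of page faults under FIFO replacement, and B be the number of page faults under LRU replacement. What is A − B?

Under FIFO: F F F F F F F F F F F F F . F F → 15 faults.
Under LRU: F F F F F F F F F F F F F . F . → 14 faults.
A − B = 15 − 14 = 1.

1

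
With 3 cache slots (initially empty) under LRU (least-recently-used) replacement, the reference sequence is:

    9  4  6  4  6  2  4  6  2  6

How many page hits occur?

6

9 → fault, frames {9}
4 → fault, frames {9,4}
6 → fault, frames {9,4,6}
4 → hit
6 → hit
2 → fault, evict 9, frames {4,6,2}
4 → hit
6 → hit
2 → hit
6 → hit
Hits: 6.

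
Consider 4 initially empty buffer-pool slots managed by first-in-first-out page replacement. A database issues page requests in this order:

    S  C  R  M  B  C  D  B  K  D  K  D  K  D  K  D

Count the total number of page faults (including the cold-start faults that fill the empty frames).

7

S: fault, frames {S}
C: fault, frames {S,C}
R: fault, frames {S,C,R}
M: fault, frames {S,C,R,M}
B: fault, evict S, frames {C,R,M,B}
C: hit
D: fault, evict C, frames {R,M,B,D}
B: hit
K: fault, evict R, frames {M,B,D,K}
D: hit
K: hit
D: hit
K: hit
D: hit
K: hit
D: hit
Page faults: 7.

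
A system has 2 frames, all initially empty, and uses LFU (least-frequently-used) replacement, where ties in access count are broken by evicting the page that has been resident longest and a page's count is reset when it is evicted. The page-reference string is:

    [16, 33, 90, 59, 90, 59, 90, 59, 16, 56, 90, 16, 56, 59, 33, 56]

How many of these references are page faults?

16 -> miss, frames {16}
33 -> miss, frames {16,33}
90 -> miss, evict 16, frames {33,90}
59 -> miss, evict 33, frames {90,59}
90 -> hit
59 -> hit
90 -> hit
59 -> hit
16 -> miss, evict 90, frames {59,16}
56 -> miss, evict 16, frames {59,56}
90 -> miss, evict 56, frames {59,90}
16 -> miss, evict 90, frames {59,16}
56 -> miss, evict 16, frames {59,56}
59 -> hit
33 -> miss, evict 56, frames {59,33}
56 -> miss, evict 33, frames {59,56}
Page faults: 11.

11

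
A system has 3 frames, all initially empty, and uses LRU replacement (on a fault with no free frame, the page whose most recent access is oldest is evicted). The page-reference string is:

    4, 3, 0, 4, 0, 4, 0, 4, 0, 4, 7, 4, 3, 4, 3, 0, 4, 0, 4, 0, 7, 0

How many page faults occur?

4: miss, frames (4)
3: miss, frames (4 3)
0: miss, frames (4 3 0)
4: hit
0: hit
4: hit
0: hit
4: hit
0: hit
4: hit
7: miss, evict 3, frames (0 4 7)
4: hit
3: miss, evict 0, frames (7 4 3)
4: hit
3: hit
0: miss, evict 7, frames (4 3 0)
4: hit
0: hit
4: hit
0: hit
7: miss, evict 3, frames (4 0 7)
0: hit
Page faults: 7.

7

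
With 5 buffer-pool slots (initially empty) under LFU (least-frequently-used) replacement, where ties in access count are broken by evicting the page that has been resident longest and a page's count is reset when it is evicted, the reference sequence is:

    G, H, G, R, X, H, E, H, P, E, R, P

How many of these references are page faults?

7

G → miss, frames {G}
H → miss, frames {G,H}
G → hit
R → miss, frames {G,H,R}
X → miss, frames {G,H,R,X}
H → hit
E → miss, frames {G,H,R,X,E}
H → hit
P → miss, evict R, frames {G,H,X,E,P}
E → hit
R → miss, evict X, frames {G,H,E,P,R}
P → hit
Page faults: 7.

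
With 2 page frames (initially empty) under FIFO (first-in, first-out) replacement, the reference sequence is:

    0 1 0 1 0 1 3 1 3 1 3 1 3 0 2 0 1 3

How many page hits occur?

11

0 → fault, frames [0]
1 → fault, frames [0, 1]
0 → hit
1 → hit
0 → hit
1 → hit
3 → fault, evict 0, frames [1, 3]
1 → hit
3 → hit
1 → hit
3 → hit
1 → hit
3 → hit
0 → fault, evict 1, frames [3, 0]
2 → fault, evict 3, frames [0, 2]
0 → hit
1 → fault, evict 0, frames [2, 1]
3 → fault, evict 2, frames [1, 3]
Hits: 11.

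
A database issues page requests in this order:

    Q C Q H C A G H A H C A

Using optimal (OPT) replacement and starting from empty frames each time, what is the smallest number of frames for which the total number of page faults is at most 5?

f=1: 12 faults
f=2: 7 faults
f=3: 6 faults
f=4: 5 faults
f=5: 5 faults
Smallest f with faults ≤ 5 is 4.

4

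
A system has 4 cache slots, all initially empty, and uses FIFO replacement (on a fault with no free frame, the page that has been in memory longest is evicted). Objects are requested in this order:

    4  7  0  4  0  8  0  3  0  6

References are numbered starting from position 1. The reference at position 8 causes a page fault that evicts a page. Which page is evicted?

4

pos 1: 4: fault, frames (4)
pos 2: 7: fault, frames (4 7)
pos 3: 0: fault, frames (4 7 0)
pos 4: 4: hit
pos 5: 0: hit
pos 6: 8: fault, frames (4 7 0 8)
pos 7: 0: hit
pos 8: 3: fault, evict 4, frames (7 0 8 3)
At position 8, page 4 is evicted.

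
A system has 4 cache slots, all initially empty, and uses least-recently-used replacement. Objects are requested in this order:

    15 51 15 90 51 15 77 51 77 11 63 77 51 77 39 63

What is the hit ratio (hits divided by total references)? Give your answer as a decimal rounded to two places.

15: miss, frames {15}
51: miss, frames {15,51}
15: hit
90: miss, frames {51,15,90}
51: hit
15: hit
77: miss, frames {90,51,15,77}
51: hit
77: hit
11: miss, evict 90, frames {15,51,77,11}
63: miss, evict 15, frames {51,77,11,63}
77: hit
51: hit
77: hit
39: miss, evict 11, frames {63,51,77,39}
63: hit
Hits: 9 of 16 references → 9/16 = 0.5625.

0.56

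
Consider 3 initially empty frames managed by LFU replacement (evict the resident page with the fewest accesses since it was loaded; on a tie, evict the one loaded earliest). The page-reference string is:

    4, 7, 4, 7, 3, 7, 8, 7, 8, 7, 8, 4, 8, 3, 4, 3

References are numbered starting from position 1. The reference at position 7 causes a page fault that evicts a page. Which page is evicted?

pos 1: 4 -> fault, frames (4)
pos 2: 7 -> fault, frames (4 7)
pos 3: 4 -> hit
pos 4: 7 -> hit
pos 5: 3 -> fault, frames (4 7 3)
pos 6: 7 -> hit
pos 7: 8 -> fault, evict 3, frames (4 7 8)
At position 7, page 3 is evicted.

3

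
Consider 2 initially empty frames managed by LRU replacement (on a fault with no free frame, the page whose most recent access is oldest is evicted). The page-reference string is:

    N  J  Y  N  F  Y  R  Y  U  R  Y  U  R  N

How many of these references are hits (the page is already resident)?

N: fault, frames {N}
J: fault, frames {N,J}
Y: fault, evict N, frames {J,Y}
N: fault, evict J, frames {Y,N}
F: fault, evict Y, frames {N,F}
Y: fault, evict N, frames {F,Y}
R: fault, evict F, frames {Y,R}
Y: hit
U: fault, evict R, frames {Y,U}
R: fault, evict Y, frames {U,R}
Y: fault, evict U, frames {R,Y}
U: fault, evict R, frames {Y,U}
R: fault, evict Y, frames {U,R}
N: fault, evict U, frames {R,N}
Hits: 1.

1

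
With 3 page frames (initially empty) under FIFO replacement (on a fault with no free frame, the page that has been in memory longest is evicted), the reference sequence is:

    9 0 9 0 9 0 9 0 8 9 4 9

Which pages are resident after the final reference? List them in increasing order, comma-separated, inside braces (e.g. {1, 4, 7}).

{4, 8, 9}

9 → miss, frames (9)
0 → miss, frames (9 0)
9 → hit
0 → hit
9 → hit
0 → hit
9 → hit
0 → hit
8 → miss, frames (9 0 8)
9 → hit
4 → miss, evict 9, frames (0 8 4)
9 → miss, evict 0, frames (8 4 9)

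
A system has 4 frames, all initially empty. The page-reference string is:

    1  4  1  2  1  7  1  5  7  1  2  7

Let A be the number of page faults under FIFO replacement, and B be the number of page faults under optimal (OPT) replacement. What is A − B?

1

Under FIFO: F F . F . F . F . F . . → 6 faults.
Under OPT: F F . F . F . F . . . . → 5 faults.
A − B = 6 − 5 = 1.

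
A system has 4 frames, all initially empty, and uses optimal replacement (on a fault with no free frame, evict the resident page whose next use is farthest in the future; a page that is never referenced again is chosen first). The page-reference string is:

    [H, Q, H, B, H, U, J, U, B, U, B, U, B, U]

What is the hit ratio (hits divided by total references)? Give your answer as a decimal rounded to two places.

0.64

H → miss, frames {H}
Q → miss, frames {H,Q}
H → hit
B → miss, frames {H,Q,B}
H → hit
U → miss, frames {H,Q,B,U}
J → miss, evict Q, frames {H,B,U,J}
U → hit
B → hit
U → hit
B → hit
U → hit
B → hit
U → hit
Hits: 9 of 14 references → 9/14 = 0.6429.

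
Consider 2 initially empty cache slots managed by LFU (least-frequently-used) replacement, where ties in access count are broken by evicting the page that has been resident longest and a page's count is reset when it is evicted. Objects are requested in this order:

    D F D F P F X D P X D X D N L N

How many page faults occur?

13

D → fault, frames [D]
F → fault, frames [D, F]
D → hit
F → hit
P → fault, evict D, frames [F, P]
F → hit
X → fault, evict P, frames [F, X]
D → fault, evict X, frames [F, D]
P → fault, evict D, frames [F, P]
X → fault, evict P, frames [F, X]
D → fault, evict X, frames [F, D]
X → fault, evict D, frames [F, X]
D → fault, evict X, frames [F, D]
N → fault, evict D, frames [F, N]
L → fault, evict N, frames [F, L]
N → fault, evict L, frames [F, N]
Page faults: 13.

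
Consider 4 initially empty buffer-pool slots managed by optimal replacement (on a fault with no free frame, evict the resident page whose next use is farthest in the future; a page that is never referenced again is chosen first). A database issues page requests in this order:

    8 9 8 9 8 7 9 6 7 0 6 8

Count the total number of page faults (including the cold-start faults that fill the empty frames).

8 -> miss, frames (8)
9 -> miss, frames (8 9)
8 -> hit
9 -> hit
8 -> hit
7 -> miss, frames (8 9 7)
9 -> hit
6 -> miss, frames (8 9 7 6)
7 -> hit
0 -> miss, evict 7, frames (8 9 6 0)
6 -> hit
8 -> hit
Page faults: 5.

5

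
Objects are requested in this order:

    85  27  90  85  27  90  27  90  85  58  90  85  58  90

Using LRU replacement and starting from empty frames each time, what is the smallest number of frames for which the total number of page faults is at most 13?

2

f=1: 14 faults
f=2: 12 faults
f=3: 4 faults
f=4: 4 faults
Smallest f with faults ≤ 13 is 2.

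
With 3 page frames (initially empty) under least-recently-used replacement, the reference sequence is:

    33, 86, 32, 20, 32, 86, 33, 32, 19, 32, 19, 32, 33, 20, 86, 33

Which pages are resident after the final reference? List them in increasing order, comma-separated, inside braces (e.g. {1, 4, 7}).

{20, 33, 86}

33 → fault, frames [33]
86 → fault, frames [33, 86]
32 → fault, frames [33, 86, 32]
20 → fault, evict 33, frames [86, 32, 20]
32 → hit
86 → hit
33 → fault, evict 20, frames [32, 86, 33]
32 → hit
19 → fault, evict 86, frames [33, 32, 19]
32 → hit
19 → hit
32 → hit
33 → hit
20 → fault, evict 19, frames [32, 33, 20]
86 → fault, evict 32, frames [33, 20, 86]
33 → hit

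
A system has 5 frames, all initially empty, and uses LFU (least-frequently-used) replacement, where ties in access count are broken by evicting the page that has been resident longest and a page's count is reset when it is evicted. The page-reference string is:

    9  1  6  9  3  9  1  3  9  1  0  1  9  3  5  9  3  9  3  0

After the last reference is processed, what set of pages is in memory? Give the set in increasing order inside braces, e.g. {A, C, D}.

{0, 1, 3, 5, 9}

9 -> fault, frames [9]
1 -> fault, frames [9, 1]
6 -> fault, frames [9, 1, 6]
9 -> hit
3 -> fault, frames [9, 1, 6, 3]
9 -> hit
1 -> hit
3 -> hit
9 -> hit
1 -> hit
0 -> fault, frames [9, 1, 6, 3, 0]
1 -> hit
9 -> hit
3 -> hit
5 -> fault, evict 6, frames [9, 1, 3, 0, 5]
9 -> hit
3 -> hit
9 -> hit
3 -> hit
0 -> hit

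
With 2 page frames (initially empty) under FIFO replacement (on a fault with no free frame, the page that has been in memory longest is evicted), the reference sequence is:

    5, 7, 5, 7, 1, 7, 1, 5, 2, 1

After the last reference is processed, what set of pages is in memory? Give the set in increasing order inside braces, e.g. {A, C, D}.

{1, 2}

5 → fault, frames [5]
7 → fault, frames [5, 7]
5 → hit
7 → hit
1 → fault, evict 5, frames [7, 1]
7 → hit
1 → hit
5 → fault, evict 7, frames [1, 5]
2 → fault, evict 1, frames [5, 2]
1 → fault, evict 5, frames [2, 1]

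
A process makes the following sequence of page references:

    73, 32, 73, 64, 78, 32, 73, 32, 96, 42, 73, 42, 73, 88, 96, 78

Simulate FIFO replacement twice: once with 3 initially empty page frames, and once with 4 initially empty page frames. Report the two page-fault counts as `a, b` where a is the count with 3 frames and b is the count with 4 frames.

3 frames: F F . F F . F F F F F . . F F F → 12 faults.
4 frames: F F . F F . . . F F F . . F . F → 9 faults.
9 < 12: adding a frame reduced faults, as is typical.

12, 9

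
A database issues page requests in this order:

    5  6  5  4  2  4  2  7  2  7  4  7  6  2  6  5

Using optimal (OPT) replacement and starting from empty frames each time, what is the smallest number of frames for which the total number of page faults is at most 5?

5

f=1: 16 faults
f=2: 9 faults
f=3: 7 faults
f=4: 6 faults
f=5: 5 faults
Smallest f with faults ≤ 5 is 5.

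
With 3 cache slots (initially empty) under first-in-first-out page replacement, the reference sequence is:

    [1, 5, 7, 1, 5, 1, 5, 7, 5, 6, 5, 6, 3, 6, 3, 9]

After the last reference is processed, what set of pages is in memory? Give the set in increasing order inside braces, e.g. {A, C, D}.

{3, 6, 9}

1 → miss, frames (1)
5 → miss, frames (1 5)
7 → miss, frames (1 5 7)
1 → hit
5 → hit
1 → hit
5 → hit
7 → hit
5 → hit
6 → miss, evict 1, frames (5 7 6)
5 → hit
6 → hit
3 → miss, evict 5, frames (7 6 3)
6 → hit
3 → hit
9 → miss, evict 7, frames (6 3 9)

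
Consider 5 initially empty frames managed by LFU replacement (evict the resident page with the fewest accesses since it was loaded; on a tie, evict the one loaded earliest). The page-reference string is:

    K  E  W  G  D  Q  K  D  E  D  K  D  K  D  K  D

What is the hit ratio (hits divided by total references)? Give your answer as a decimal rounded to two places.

K -> fault, frames (K)
E -> fault, frames (K E)
W -> fault, frames (K E W)
G -> fault, frames (K E W G)
D -> fault, frames (K E W G D)
Q -> fault, evict K, frames (E W G D Q)
K -> fault, evict E, frames (W G D Q K)
D -> hit
E -> fault, evict W, frames (G D Q K E)
D -> hit
K -> hit
D -> hit
K -> hit
D -> hit
K -> hit
D -> hit
Hits: 8 of 16 references → 8/16 = 0.5000.

0.50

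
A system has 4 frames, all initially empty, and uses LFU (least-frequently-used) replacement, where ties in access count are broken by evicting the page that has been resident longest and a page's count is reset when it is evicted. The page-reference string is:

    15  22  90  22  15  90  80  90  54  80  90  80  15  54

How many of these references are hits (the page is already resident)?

7

15: miss, frames [15]
22: miss, frames [15, 22]
90: miss, frames [15, 22, 90]
22: hit
15: hit
90: hit
80: miss, frames [15, 22, 90, 80]
90: hit
54: miss, evict 80, frames [15, 22, 90, 54]
80: miss, evict 54, frames [15, 22, 90, 80]
90: hit
80: hit
15: hit
54: miss, evict 22, frames [15, 90, 80, 54]
Hits: 7.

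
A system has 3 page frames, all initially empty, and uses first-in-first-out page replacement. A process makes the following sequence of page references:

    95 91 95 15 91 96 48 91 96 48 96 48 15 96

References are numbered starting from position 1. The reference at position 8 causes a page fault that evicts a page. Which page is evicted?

15

pos 1: 95 -> miss, frames {95}
pos 2: 91 -> miss, frames {95,91}
pos 3: 95 -> hit
pos 4: 15 -> miss, frames {95,91,15}
pos 5: 91 -> hit
pos 6: 96 -> miss, evict 95, frames {91,15,96}
pos 7: 48 -> miss, evict 91, frames {15,96,48}
pos 8: 91 -> miss, evict 15, frames {96,48,91}
At position 8, page 15 is evicted.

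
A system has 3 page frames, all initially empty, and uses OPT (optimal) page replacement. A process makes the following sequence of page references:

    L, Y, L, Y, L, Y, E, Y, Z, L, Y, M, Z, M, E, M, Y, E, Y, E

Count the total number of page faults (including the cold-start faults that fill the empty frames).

L → miss, frames {L}
Y → miss, frames {L,Y}
L → hit
Y → hit
L → hit
Y → hit
E → miss, frames {L,Y,E}
Y → hit
Z → miss, evict E, frames {L,Y,Z}
L → hit
Y → hit
M → miss, evict L, frames {Y,Z,M}
Z → hit
M → hit
E → miss, evict Z, frames {Y,M,E}
M → hit
Y → hit
E → hit
Y → hit
E → hit
Page faults: 6.

6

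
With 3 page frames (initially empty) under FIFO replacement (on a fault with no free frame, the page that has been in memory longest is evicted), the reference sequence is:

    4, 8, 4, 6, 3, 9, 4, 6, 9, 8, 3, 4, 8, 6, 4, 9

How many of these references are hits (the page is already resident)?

4 -> miss, frames [4]
8 -> miss, frames [4, 8]
4 -> hit
6 -> miss, frames [4, 8, 6]
3 -> miss, evict 4, frames [8, 6, 3]
9 -> miss, evict 8, frames [6, 3, 9]
4 -> miss, evict 6, frames [3, 9, 4]
6 -> miss, evict 3, frames [9, 4, 6]
9 -> hit
8 -> miss, evict 9, frames [4, 6, 8]
3 -> miss, evict 4, frames [6, 8, 3]
4 -> miss, evict 6, frames [8, 3, 4]
8 -> hit
6 -> miss, evict 8, frames [3, 4, 6]
4 -> hit
9 -> miss, evict 3, frames [4, 6, 9]
Hits: 4.

4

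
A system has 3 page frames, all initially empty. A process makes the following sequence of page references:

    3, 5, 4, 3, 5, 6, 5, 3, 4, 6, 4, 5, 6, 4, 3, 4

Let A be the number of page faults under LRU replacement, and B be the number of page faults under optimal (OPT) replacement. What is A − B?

2

Under LRU: F F F . . F . . F F . F . . F . → 8 faults.
Under OPT: F F F . . F . . F . . . . . F . → 6 faults.
A − B = 8 − 6 = 2.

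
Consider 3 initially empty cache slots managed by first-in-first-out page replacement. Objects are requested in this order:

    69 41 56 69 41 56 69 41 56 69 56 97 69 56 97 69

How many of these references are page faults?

5

69 -> fault, frames (69)
41 -> fault, frames (69 41)
56 -> fault, frames (69 41 56)
69 -> hit
41 -> hit
56 -> hit
69 -> hit
41 -> hit
56 -> hit
69 -> hit
56 -> hit
97 -> fault, evict 69, frames (41 56 97)
69 -> fault, evict 41, frames (56 97 69)
56 -> hit
97 -> hit
69 -> hit
Page faults: 5.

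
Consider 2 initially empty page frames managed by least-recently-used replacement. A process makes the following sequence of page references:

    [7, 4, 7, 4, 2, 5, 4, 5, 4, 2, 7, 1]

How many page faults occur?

7 → fault, frames (7)
4 → fault, frames (7 4)
7 → hit
4 → hit
2 → fault, evict 7, frames (4 2)
5 → fault, evict 4, frames (2 5)
4 → fault, evict 2, frames (5 4)
5 → hit
4 → hit
2 → fault, evict 5, frames (4 2)
7 → fault, evict 4, frames (2 7)
1 → fault, evict 2, frames (7 1)
Page faults: 8.

8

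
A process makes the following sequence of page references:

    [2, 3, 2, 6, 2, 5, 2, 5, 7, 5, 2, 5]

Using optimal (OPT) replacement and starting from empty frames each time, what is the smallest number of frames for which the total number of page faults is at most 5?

f=1: 12 faults
f=2: 6 faults
f=3: 5 faults
f=4: 5 faults
f=5: 5 faults
Smallest f with faults ≤ 5 is 3.

3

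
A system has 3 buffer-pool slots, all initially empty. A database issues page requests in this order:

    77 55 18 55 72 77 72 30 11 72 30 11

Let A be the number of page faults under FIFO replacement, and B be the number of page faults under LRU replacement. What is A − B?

Under FIFO: F F F . F F . F F F . . → 8 faults.
Under LRU: F F F . F F . F F . . . → 7 faults.
A − B = 8 − 7 = 1.

1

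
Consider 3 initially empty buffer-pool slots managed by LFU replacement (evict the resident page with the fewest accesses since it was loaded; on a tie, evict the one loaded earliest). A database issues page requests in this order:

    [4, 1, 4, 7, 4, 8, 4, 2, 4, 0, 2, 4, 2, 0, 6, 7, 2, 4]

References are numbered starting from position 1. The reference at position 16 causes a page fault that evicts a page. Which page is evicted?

6

pos 1: 4 → miss, frames (4)
pos 2: 1 → miss, frames (4 1)
pos 3: 4 → hit
pos 4: 7 → miss, frames (4 1 7)
pos 5: 4 → hit
pos 6: 8 → miss, evict 1, frames (4 7 8)
pos 7: 4 → hit
pos 8: 2 → miss, evict 7, frames (4 8 2)
pos 9: 4 → hit
pos 10: 0 → miss, evict 8, frames (4 2 0)
pos 11: 2 → hit
pos 12: 4 → hit
pos 13: 2 → hit
pos 14: 0 → hit
pos 15: 6 → miss, evict 0, frames (4 2 6)
pos 16: 7 → miss, evict 6, frames (4 2 7)
At position 16, page 6 is evicted.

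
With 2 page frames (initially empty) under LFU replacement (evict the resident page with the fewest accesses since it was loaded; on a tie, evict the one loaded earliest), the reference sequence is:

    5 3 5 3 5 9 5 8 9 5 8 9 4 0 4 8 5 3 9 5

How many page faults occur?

5: miss, frames (5)
3: miss, frames (5 3)
5: hit
3: hit
5: hit
9: miss, evict 3, frames (5 9)
5: hit
8: miss, evict 9, frames (5 8)
9: miss, evict 8, frames (5 9)
5: hit
8: miss, evict 9, frames (5 8)
9: miss, evict 8, frames (5 9)
4: miss, evict 9, frames (5 4)
0: miss, evict 4, frames (5 0)
4: miss, evict 0, frames (5 4)
8: miss, evict 4, frames (5 8)
5: hit
3: miss, evict 8, frames (5 3)
9: miss, evict 3, frames (5 9)
5: hit
Page faults: 13.

13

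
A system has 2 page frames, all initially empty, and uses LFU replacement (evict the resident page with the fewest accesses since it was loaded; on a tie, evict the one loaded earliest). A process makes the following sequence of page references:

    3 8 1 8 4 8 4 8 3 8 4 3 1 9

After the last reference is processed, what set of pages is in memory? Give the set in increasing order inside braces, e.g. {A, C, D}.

3: fault, frames [3]
8: fault, frames [3, 8]
1: fault, evict 3, frames [8, 1]
8: hit
4: fault, evict 1, frames [8, 4]
8: hit
4: hit
8: hit
3: fault, evict 4, frames [8, 3]
8: hit
4: fault, evict 3, frames [8, 4]
3: fault, evict 4, frames [8, 3]
1: fault, evict 3, frames [8, 1]
9: fault, evict 1, frames [8, 9]

{8, 9}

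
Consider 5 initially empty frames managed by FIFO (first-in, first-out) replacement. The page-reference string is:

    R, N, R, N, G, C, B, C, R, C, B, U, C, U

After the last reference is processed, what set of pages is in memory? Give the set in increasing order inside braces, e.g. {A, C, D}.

{B, C, G, N, U}

R: fault, frames (R)
N: fault, frames (R N)
R: hit
N: hit
G: fault, frames (R N G)
C: fault, frames (R N G C)
B: fault, frames (R N G C B)
C: hit
R: hit
C: hit
B: hit
U: fault, evict R, frames (N G C B U)
C: hit
U: hit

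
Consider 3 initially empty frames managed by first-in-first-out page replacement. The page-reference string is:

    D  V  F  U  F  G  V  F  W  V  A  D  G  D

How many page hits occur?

3

D: fault, frames (D)
V: fault, frames (D V)
F: fault, frames (D V F)
U: fault, evict D, frames (V F U)
F: hit
G: fault, evict V, frames (F U G)
V: fault, evict F, frames (U G V)
F: fault, evict U, frames (G V F)
W: fault, evict G, frames (V F W)
V: hit
A: fault, evict V, frames (F W A)
D: fault, evict F, frames (W A D)
G: fault, evict W, frames (A D G)
D: hit
Hits: 3.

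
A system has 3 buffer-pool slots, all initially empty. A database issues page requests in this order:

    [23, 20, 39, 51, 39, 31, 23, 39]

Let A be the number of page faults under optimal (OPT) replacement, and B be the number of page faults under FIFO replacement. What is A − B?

-2

Under OPT: F F F F . F . . → 5 faults.
Under FIFO: F F F F . F F F → 7 faults.
A − B = 5 − 7 = -2.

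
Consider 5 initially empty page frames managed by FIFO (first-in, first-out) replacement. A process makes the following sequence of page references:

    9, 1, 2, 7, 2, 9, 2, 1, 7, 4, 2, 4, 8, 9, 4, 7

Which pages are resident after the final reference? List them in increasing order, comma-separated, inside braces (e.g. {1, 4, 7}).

9: fault, frames [9]
1: fault, frames [9, 1]
2: fault, frames [9, 1, 2]
7: fault, frames [9, 1, 2, 7]
2: hit
9: hit
2: hit
1: hit
7: hit
4: fault, frames [9, 1, 2, 7, 4]
2: hit
4: hit
8: fault, evict 9, frames [1, 2, 7, 4, 8]
9: fault, evict 1, frames [2, 7, 4, 8, 9]
4: hit
7: hit

{2, 4, 7, 8, 9}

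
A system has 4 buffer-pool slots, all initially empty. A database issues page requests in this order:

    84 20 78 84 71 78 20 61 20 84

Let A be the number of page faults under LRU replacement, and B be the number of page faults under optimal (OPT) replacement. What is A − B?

Under LRU: F F F . F . . F . F → 6 faults.
Under OPT: F F F . F . . F . . → 5 faults.
A − B = 6 − 5 = 1.

1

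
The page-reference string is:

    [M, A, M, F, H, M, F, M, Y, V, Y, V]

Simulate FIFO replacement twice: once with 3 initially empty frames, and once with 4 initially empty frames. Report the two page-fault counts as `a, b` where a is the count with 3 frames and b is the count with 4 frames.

3 frames: F F . F F F . . F F . . → 7 faults.
4 frames: F F . F F . . . F F . . → 6 faults.
6 < 7: adding a frame reduced faults, as is typical.

7, 6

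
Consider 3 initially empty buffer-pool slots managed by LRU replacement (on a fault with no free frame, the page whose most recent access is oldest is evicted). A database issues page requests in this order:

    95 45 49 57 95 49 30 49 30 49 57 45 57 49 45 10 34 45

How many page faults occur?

95 -> fault, frames {95}
45 -> fault, frames {95,45}
49 -> fault, frames {95,45,49}
57 -> fault, evict 95, frames {45,49,57}
95 -> fault, evict 45, frames {49,57,95}
49 -> hit
30 -> fault, evict 57, frames {95,49,30}
49 -> hit
30 -> hit
49 -> hit
57 -> fault, evict 95, frames {30,49,57}
45 -> fault, evict 30, frames {49,57,45}
57 -> hit
49 -> hit
45 -> hit
10 -> fault, evict 57, frames {49,45,10}
34 -> fault, evict 49, frames {45,10,34}
45 -> hit
Page faults: 10.

10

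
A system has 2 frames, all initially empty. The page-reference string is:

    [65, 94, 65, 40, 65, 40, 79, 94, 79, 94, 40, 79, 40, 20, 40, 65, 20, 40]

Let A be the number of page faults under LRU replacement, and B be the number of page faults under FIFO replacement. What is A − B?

-2

Under LRU: F F . F . . F F . . F F . F . F F F → 11 faults.
Under FIFO: F F . F F . F F . . F F . F F F F F → 13 faults.
A − B = 11 − 13 = -2.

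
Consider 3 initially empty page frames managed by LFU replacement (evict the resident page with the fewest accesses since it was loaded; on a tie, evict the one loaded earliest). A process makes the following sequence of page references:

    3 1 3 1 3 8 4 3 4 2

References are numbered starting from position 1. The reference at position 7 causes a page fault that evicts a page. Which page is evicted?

pos 1: 3: miss, frames {3}
pos 2: 1: miss, frames {3,1}
pos 3: 3: hit
pos 4: 1: hit
pos 5: 3: hit
pos 6: 8: miss, frames {3,1,8}
pos 7: 4: miss, evict 8, frames {3,1,4}
At position 7, page 8 is evicted.

8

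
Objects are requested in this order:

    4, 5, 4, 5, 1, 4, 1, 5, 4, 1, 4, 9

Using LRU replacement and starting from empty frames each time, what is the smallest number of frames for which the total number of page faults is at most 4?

3

f=1: 12 faults
f=2: 8 faults
f=3: 4 faults
f=4: 4 faults
Smallest f with faults ≤ 4 is 3.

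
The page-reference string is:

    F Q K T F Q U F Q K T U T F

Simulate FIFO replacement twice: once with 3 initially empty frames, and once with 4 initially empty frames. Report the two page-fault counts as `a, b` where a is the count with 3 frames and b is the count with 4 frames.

3 frames: F F F F F F F . . F F . . F → 10 faults.
4 frames: F F F F . . F F F F F F . F → 11 faults.
11 > 10: adding a frame increased faults — Belady's anomaly.

10, 11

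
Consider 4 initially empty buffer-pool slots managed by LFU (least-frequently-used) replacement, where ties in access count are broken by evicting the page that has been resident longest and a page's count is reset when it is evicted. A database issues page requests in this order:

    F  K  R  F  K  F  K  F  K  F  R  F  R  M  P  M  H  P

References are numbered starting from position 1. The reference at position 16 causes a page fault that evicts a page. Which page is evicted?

P

pos 1: F → miss, frames (F)
pos 2: K → miss, frames (F K)
pos 3: R → miss, frames (F K R)
pos 4: F → hit
pos 5: K → hit
pos 6: F → hit
pos 7: K → hit
pos 8: F → hit
pos 9: K → hit
pos 10: F → hit
pos 11: R → hit
pos 12: F → hit
pos 13: R → hit
pos 14: M → miss, frames (F K R M)
pos 15: P → miss, evict M, frames (F K R P)
pos 16: M → miss, evict P, frames (F K R M)
At position 16, page P is evicted.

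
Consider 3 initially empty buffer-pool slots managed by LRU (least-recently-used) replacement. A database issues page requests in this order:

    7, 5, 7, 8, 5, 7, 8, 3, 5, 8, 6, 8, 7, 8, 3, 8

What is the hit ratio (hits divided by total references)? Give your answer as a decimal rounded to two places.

7 → fault, frames (7)
5 → fault, frames (7 5)
7 → hit
8 → fault, frames (5 7 8)
5 → hit
7 → hit
8 → hit
3 → fault, evict 5, frames (7 8 3)
5 → fault, evict 7, frames (8 3 5)
8 → hit
6 → fault, evict 3, frames (5 8 6)
8 → hit
7 → fault, evict 5, frames (6 8 7)
8 → hit
3 → fault, evict 6, frames (7 8 3)
8 → hit
Hits: 8 of 16 references → 8/16 = 0.5000.

0.50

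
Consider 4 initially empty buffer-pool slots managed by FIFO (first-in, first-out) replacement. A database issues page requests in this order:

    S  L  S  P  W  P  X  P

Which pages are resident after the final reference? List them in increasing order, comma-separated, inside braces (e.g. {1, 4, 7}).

{L, P, W, X}

S -> fault, frames [S]
L -> fault, frames [S, L]
S -> hit
P -> fault, frames [S, L, P]
W -> fault, frames [S, L, P, W]
P -> hit
X -> fault, evict S, frames [L, P, W, X]
P -> hit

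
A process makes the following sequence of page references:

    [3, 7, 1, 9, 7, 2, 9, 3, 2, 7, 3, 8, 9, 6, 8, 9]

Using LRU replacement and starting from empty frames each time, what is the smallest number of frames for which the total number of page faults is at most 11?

f=1: 16 faults
f=2: 16 faults
f=3: 10 faults
f=4: 9 faults
f=5: 7 faults
f=6: 7 faults
f=7: 7 faults
Smallest f with faults ≤ 11 is 3.

3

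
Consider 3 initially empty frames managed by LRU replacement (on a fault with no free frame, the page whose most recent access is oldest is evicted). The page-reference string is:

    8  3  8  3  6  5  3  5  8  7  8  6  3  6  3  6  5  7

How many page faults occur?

8 → miss, frames (8)
3 → miss, frames (8 3)
8 → hit
3 → hit
6 → miss, frames (8 3 6)
5 → miss, evict 8, frames (3 6 5)
3 → hit
5 → hit
8 → miss, evict 6, frames (3 5 8)
7 → miss, evict 3, frames (5 8 7)
8 → hit
6 → miss, evict 5, frames (7 8 6)
3 → miss, evict 7, frames (8 6 3)
6 → hit
3 → hit
6 → hit
5 → miss, evict 8, frames (3 6 5)
7 → miss, evict 3, frames (6 5 7)
Page faults: 10.

10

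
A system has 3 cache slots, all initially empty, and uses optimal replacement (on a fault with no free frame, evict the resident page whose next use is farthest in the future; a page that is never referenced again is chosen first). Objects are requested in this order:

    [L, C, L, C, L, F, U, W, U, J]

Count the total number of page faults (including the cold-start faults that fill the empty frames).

L → fault, frames [L]
C → fault, frames [L, C]
L → hit
C → hit
L → hit
F → fault, frames [L, C, F]
U → fault, evict F, frames [L, C, U]
W → fault, evict C, frames [L, U, W]
U → hit
J → fault, evict W, frames [L, U, J]
Page faults: 6.

6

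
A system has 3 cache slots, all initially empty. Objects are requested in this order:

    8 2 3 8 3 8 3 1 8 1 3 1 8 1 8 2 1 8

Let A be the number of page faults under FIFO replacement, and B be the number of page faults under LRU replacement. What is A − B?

1

Under FIFO: F F F . . . . F F . . . . . . F . . → 6 faults.
Under LRU: F F F . . . . F . . . . . . . F . . → 5 faults.
A − B = 6 − 5 = 1.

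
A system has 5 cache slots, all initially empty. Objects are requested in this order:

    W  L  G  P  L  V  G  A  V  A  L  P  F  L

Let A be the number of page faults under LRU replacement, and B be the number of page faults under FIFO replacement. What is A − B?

-1

Under LRU: F F F F . F . F . . . . F . → 7 faults.
Under FIFO: F F F F . F . F . . . . F F → 8 faults.
A − B = 7 − 8 = -1.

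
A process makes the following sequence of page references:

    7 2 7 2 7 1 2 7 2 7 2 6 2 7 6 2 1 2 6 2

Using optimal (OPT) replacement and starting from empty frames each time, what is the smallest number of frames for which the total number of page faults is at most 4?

f=1: 20 faults
f=2: 9 faults
f=3: 5 faults
f=4: 4 faults
Smallest f with faults ≤ 4 is 4.

4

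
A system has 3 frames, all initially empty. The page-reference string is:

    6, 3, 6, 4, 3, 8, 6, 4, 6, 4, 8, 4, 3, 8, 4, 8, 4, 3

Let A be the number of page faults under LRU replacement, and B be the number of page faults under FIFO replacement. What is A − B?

-1

Under LRU: F F . F . F F F . . . . F . . . . . → 7 faults.
Under FIFO: F F . F . F F . . . . . F . F F . . → 8 faults.
A − B = 7 − 8 = -1.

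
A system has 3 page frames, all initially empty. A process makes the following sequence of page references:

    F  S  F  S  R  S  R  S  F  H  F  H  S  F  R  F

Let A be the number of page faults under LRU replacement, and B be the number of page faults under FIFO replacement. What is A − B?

Under LRU: F F . . F . . . . F . . . . F . → 5 faults.
Under FIFO: F F . . F . . . . F F . F . F . → 7 faults.
A − B = 5 − 7 = -2.

-2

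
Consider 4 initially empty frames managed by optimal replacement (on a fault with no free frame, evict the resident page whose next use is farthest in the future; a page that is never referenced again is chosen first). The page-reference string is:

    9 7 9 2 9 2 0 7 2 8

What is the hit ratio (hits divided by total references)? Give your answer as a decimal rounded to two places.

0.50

9 -> miss, frames [9]
7 -> miss, frames [9, 7]
9 -> hit
2 -> miss, frames [9, 7, 2]
9 -> hit
2 -> hit
0 -> miss, frames [9, 7, 2, 0]
7 -> hit
2 -> hit
8 -> miss, evict 0, frames [9, 7, 2, 8]
Hits: 5 of 10 references → 5/10 = 0.5000.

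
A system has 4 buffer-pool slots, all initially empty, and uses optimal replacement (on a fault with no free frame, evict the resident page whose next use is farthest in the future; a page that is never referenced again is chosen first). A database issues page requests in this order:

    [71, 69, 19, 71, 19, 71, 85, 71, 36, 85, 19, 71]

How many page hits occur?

71 -> miss, frames [71]
69 -> miss, frames [71, 69]
19 -> miss, frames [71, 69, 19]
71 -> hit
19 -> hit
71 -> hit
85 -> miss, frames [71, 69, 19, 85]
71 -> hit
36 -> miss, evict 69, frames [71, 19, 85, 36]
85 -> hit
19 -> hit
71 -> hit
Hits: 7.

7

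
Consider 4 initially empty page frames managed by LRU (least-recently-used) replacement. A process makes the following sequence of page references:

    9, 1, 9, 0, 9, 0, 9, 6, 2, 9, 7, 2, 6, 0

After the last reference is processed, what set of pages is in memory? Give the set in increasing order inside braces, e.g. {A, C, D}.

9 -> miss, frames {9}
1 -> miss, frames {9,1}
9 -> hit
0 -> miss, frames {1,9,0}
9 -> hit
0 -> hit
9 -> hit
6 -> miss, frames {1,0,9,6}
2 -> miss, evict 1, frames {0,9,6,2}
9 -> hit
7 -> miss, evict 0, frames {6,2,9,7}
2 -> hit
6 -> hit
0 -> miss, evict 9, frames {7,2,6,0}

{0, 2, 6, 7}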